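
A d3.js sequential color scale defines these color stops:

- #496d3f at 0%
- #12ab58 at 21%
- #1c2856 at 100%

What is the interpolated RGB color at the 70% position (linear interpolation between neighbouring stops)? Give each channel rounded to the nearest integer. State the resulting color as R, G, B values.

(24, 90, 87)

70% lies between the 21% and 100% stops, so the local fraction is t = (70 − 21)/(100 − 21) = 49/79 ≈ 0.6203.
#12ab58 → (18, 171, 88); #1c2856 → (28, 40, 86).
R = 18 + 0.6203 × (28 − 18) = 24.203 → 24
G = 171 + 0.6203 × (40 − 171) = 89.741 → 90
B = 88 + 0.6203 × (86 − 88) = 86.759 → 87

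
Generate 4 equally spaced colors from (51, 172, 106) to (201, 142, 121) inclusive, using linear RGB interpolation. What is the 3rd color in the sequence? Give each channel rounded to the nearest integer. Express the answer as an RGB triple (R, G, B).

With 4 swatches and endpoints inclusive, swatch 3 sits at t = (3 − 1)/(4 − 1) = 2/3 ≈ 0.6667.
R = 51 + 0.6667 × (201 − 51) = 151.005 → 151
G = 172 + 0.6667 × (142 − 172) = 151.999 → 152
B = 106 + 0.6667 × (121 − 106) = 116.001 → 116

(151, 152, 116)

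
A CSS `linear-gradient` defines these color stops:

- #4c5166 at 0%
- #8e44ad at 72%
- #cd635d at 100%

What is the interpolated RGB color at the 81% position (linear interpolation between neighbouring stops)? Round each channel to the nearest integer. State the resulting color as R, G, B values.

(162, 78, 147)

81% lies between the 72% and 100% stops, so the local fraction is t = (81 − 72)/(100 − 72) = 9/28 ≈ 0.3214.
#8e44ad → (142, 68, 173); #cd635d → (205, 99, 93).
R = 142 + 0.3214 × (205 − 142) = 162.248 → 162
G = 68 + 0.3214 × (99 − 68) = 77.963 → 78
B = 173 + 0.3214 × (93 − 173) = 147.288 → 147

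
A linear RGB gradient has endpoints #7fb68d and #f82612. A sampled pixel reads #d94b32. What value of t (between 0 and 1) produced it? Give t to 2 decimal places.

Invert the lerp on the G channel (largest span, 144): t = (75 − 182) / (38 − 182) = -107/-144 = 0.74306.
Check on R: (217 − 127)/(248 − 127) = 0.7438 ✓

0.74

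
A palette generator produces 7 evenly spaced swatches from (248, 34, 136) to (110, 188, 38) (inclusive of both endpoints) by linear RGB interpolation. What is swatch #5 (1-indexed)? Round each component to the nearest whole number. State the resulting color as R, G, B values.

(156, 137, 71)

With 7 swatches and endpoints inclusive, swatch 5 sits at t = (5 − 1)/(7 − 1) = 4/6 ≈ 0.6667.
R = 248 + 0.6667 × (110 − 248) = 155.995 → 156
G = 34 + 0.6667 × (188 − 34) = 136.672 → 137
B = 136 + 0.6667 × (38 − 136) = 70.663 → 71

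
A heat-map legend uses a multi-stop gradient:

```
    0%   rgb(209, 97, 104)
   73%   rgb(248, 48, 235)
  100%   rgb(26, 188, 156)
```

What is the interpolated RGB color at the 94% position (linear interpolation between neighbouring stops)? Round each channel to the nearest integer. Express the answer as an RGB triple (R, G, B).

94% lies between the 73% and 100% stops, so the local fraction is t = (94 − 73)/(100 − 73) = 21/27 ≈ 0.7778.
R = 248 + 0.7778 × (26 − 248) = 75.328 → 75
G = 48 + 0.7778 × (188 − 48) = 156.892 → 157
B = 235 + 0.7778 × (156 − 235) = 173.554 → 174

(75, 157, 174)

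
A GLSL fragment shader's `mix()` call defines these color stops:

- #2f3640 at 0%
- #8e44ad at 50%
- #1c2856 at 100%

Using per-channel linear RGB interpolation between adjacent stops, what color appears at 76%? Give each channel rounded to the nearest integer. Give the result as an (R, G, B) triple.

(83, 53, 128)

76% lies between the 50% and 100% stops, so the local fraction is t = (76 − 50)/(100 − 50) = 26/50 ≈ 0.52.
#8e44ad → (142, 68, 173); #1c2856 → (28, 40, 86).
R = 142 + 0.52 × (28 − 142) = 82.72 → 83
G = 68 + 0.52 × (40 − 68) = 53.44 → 53
B = 173 + 0.52 × (86 − 173) = 127.76 → 128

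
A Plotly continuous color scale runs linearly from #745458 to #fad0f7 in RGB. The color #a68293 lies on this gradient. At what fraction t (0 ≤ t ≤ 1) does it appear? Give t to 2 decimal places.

0.37

Invert the lerp on the B channel (largest span, 159): t = (147 − 88) / (247 − 88) = 59/159 = 0.37107.
Check on R: (166 − 116)/(250 − 116) = 0.3731 ✓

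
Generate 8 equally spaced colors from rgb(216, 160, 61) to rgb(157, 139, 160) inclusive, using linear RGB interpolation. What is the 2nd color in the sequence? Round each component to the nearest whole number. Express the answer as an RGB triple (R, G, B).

With 8 swatches and endpoints inclusive, swatch 2 sits at t = (2 − 1)/(8 − 1) = 1/7 ≈ 0.1429.
R = 216 + 0.1429 × (157 − 216) = 207.569 → 208
G = 160 + 0.1429 × (139 − 160) = 156.999 → 157
B = 61 + 0.1429 × (160 − 61) = 75.147 → 75

(208, 157, 75)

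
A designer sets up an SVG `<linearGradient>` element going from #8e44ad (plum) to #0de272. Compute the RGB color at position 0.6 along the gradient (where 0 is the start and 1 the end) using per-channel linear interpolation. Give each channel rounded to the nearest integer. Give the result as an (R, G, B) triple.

#8e44ad → (142, 68, 173); #0de272 → (13, 226, 114).
R = 142 + 0.6 × (13 − 142) = 142 + 0.6 × -129 = 64.6 → 65
G = 68 + 0.6 × (226 − 68) = 68 + 0.6 × 158 = 162.8 → 163
B = 173 + 0.6 × (114 − 173) = 173 + 0.6 × -59 = 137.6 → 138
So the blended color is (65, 163, 138), about #41a38a.

(65, 163, 138)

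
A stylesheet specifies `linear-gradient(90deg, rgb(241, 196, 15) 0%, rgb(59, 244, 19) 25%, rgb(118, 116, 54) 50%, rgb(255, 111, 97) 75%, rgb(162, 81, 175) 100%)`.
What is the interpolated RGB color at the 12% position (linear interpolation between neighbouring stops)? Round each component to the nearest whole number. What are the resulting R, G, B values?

(154, 219, 17)

12% lies between the 0% and 25% stops, so the local fraction is t = (12 − 0)/(25 − 0) = 12/25 ≈ 0.48.
R = 241 + 0.48 × (59 − 241) = 153.64 → 154
G = 196 + 0.48 × (244 − 196) = 219.04 → 219
B = 15 + 0.48 × (19 − 15) = 16.92 → 17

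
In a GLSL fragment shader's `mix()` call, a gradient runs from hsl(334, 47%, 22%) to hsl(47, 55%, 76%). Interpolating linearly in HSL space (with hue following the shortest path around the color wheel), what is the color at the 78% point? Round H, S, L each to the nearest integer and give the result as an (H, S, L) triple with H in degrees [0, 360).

Hue: 47 − 334 = -287°, but |-287| > 180 so the shorter arc goes the other way: Δh = -287 + 360 = 73°.
H = 334 + 0.78 × (73) = 390.94 → 391 → 391 mod 360 = 31°
S = 47 + 0.78 × (55 − 47) = 53.24 → 53%
L = 22 + 0.78 × (76 − 22) = 64.12 → 64%

(31, 53, 64)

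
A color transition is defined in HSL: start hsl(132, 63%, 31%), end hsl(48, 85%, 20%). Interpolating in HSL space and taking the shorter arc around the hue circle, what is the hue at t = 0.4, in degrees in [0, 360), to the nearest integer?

98

Hue arc: Δh = 48 − 132 = -84° (|Δh| ≤ 180, already the shorter path).
H = 132 + 0.4 × (-84) = 98.4 → 98°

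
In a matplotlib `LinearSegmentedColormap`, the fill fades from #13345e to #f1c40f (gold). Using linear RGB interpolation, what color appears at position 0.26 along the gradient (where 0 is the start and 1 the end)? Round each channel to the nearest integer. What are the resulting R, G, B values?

(77, 89, 73)

#13345e → (19, 52, 94); #f1c40f → (241, 196, 15).
R = 19 + 0.26 × (241 − 19) = 19 + 0.26 × 222 = 76.72 → 77
G = 52 + 0.26 × (196 − 52) = 52 + 0.26 × 144 = 89.44 → 89
B = 94 + 0.26 × (15 − 94) = 94 + 0.26 × -79 = 73.46 → 73
So the blended color is (77, 89, 73), about #4d5949.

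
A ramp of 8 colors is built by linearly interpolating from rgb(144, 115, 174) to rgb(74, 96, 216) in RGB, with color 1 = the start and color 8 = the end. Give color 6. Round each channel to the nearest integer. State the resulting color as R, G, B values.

(94, 101, 204)

With 8 swatches and endpoints inclusive, swatch 6 sits at t = (6 − 1)/(8 − 1) = 5/7 ≈ 0.7143.
R = 144 + 0.7143 × (74 − 144) = 93.999 → 94
G = 115 + 0.7143 × (96 − 115) = 101.428 → 101
B = 174 + 0.7143 × (216 − 174) = 204.001 → 204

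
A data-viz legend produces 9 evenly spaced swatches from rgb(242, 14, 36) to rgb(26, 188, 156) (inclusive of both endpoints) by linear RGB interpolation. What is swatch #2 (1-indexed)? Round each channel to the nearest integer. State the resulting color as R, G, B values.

(215, 36, 51)

With 9 swatches and endpoints inclusive, swatch 2 sits at t = (2 − 1)/(9 − 1) = 1/8 ≈ 0.125.
R = 242 + 0.125 × (26 − 242) = 215 → 215
G = 14 + 0.125 × (188 − 14) = 35.75 → 36
B = 36 + 0.125 × (156 − 36) = 51 → 51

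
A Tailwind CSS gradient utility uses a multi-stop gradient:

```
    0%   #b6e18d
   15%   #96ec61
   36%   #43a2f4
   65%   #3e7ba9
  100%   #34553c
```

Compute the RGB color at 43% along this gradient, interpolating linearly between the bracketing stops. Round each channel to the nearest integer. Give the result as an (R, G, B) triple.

(66, 153, 226)

43% lies between the 36% and 65% stops, so the local fraction is t = (43 − 36)/(65 − 36) = 7/29 ≈ 0.2414.
#43a2f4 → (67, 162, 244); #3e7ba9 → (62, 123, 169).
R = 67 + 0.2414 × (62 − 67) = 65.793 → 66
G = 162 + 0.2414 × (123 − 162) = 152.585 → 153
B = 244 + 0.2414 × (169 − 244) = 225.895 → 226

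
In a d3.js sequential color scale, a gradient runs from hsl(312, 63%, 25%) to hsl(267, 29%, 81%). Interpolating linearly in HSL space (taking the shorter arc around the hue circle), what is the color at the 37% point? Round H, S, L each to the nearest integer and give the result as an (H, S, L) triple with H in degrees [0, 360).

Hue arc: Δh = 267 − 312 = -45° (|Δh| ≤ 180, already the shorter path).
H = 312 + 0.37 × (-45) = 295.35 → 295°
S = 63 + 0.37 × (29 − 63) = 50.42 → 50%
L = 25 + 0.37 × (81 − 25) = 45.72 → 46%

(295, 50, 46)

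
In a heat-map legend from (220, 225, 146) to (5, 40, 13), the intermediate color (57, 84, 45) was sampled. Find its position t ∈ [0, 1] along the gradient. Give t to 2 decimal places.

0.76

Invert the lerp on the R channel (largest span, 215): t = (57 − 220) / (5 − 220) = -163/-215 = 0.75814.
Check on G: (84 − 225)/(40 − 225) = 0.7622 ✓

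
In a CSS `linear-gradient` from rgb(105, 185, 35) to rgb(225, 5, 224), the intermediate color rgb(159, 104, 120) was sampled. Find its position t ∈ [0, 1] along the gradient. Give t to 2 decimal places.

Invert the lerp on the B channel (largest span, 189): t = (120 − 35) / (224 − 35) = 85/189 = 0.44974.
Check on R: (159 − 105)/(225 − 105) = 0.45 ✓

0.45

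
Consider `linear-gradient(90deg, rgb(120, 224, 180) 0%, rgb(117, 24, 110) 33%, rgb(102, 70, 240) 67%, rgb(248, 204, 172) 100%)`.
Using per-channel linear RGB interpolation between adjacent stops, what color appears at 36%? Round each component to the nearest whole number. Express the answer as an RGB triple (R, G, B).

36% lies between the 33% and 67% stops, so the local fraction is t = (36 − 33)/(67 − 33) = 3/34 ≈ 0.0882.
R = 117 + 0.0882 × (102 − 117) = 115.677 → 116
G = 24 + 0.0882 × (70 − 24) = 28.057 → 28
B = 110 + 0.0882 × (240 − 110) = 121.466 → 121

(116, 28, 121)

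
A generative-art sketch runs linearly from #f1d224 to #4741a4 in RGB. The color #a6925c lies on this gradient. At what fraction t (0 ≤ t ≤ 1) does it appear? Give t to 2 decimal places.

0.44

Invert the lerp on the R channel (largest span, 170): t = (166 − 241) / (71 − 241) = -75/-170 = 0.44118.
Check on G: (146 − 210)/(65 − 210) = 0.4414 ✓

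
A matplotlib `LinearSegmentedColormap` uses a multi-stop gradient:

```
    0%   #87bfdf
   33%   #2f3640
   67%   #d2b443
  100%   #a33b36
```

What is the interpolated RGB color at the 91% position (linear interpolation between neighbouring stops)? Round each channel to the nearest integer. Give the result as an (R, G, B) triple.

91% lies between the 67% and 100% stops, so the local fraction is t = (91 − 67)/(100 − 67) = 24/33 ≈ 0.7273.
#d2b443 → (210, 180, 67); #a33b36 → (163, 59, 54).
R = 210 + 0.7273 × (163 − 210) = 175.817 → 176
G = 180 + 0.7273 × (59 − 180) = 91.997 → 92
B = 67 + 0.7273 × (54 − 67) = 57.545 → 58

(176, 92, 58)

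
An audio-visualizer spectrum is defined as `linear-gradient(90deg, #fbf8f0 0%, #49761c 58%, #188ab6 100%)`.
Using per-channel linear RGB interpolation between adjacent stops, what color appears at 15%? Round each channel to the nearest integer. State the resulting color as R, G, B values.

(205, 214, 185)

15% lies between the 0% and 58% stops, so the local fraction is t = (15 − 0)/(58 − 0) = 15/58 ≈ 0.2586.
#fbf8f0 → (251, 248, 240); #49761c → (73, 118, 28).
R = 251 + 0.2586 × (73 − 251) = 204.969 → 205
G = 248 + 0.2586 × (118 − 248) = 214.382 → 214
B = 240 + 0.2586 × (28 − 240) = 185.177 → 185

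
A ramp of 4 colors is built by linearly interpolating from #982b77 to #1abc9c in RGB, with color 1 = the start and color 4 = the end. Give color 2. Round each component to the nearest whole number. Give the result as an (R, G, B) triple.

(110, 91, 131)

With 4 swatches and endpoints inclusive, swatch 2 sits at t = (2 − 1)/(4 − 1) = 1/3 ≈ 0.3333.
#982b77 → (152, 43, 119); #1abc9c → (26, 188, 156).
R = 152 + 0.3333 × (26 − 152) = 110.004 → 110
G = 43 + 0.3333 × (188 − 43) = 91.328 → 91
B = 119 + 0.3333 × (156 − 119) = 131.332 → 131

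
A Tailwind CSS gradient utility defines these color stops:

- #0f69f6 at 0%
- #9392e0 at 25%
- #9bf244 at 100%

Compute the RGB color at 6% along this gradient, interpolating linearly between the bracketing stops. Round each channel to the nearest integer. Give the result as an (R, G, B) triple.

(47, 115, 241)

6% lies between the 0% and 25% stops, so the local fraction is t = (6 − 0)/(25 − 0) = 6/25 ≈ 0.24.
#0f69f6 → (15, 105, 246); #9392e0 → (147, 146, 224).
R = 15 + 0.24 × (147 − 15) = 46.68 → 47
G = 105 + 0.24 × (146 − 105) = 114.84 → 115
B = 246 + 0.24 × (224 − 246) = 240.72 → 241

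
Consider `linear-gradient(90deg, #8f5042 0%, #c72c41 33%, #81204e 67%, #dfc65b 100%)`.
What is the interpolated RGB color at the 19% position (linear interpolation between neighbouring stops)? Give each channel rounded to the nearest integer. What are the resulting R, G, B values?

19% lies between the 0% and 33% stops, so the local fraction is t = (19 − 0)/(33 − 0) = 19/33 ≈ 0.5758.
#8f5042 → (143, 80, 66); #c72c41 → (199, 44, 65).
R = 143 + 0.5758 × (199 − 143) = 175.245 → 175
G = 80 + 0.5758 × (44 − 80) = 59.271 → 59
B = 66 + 0.5758 × (65 − 66) = 65.424 → 65

(175, 59, 65)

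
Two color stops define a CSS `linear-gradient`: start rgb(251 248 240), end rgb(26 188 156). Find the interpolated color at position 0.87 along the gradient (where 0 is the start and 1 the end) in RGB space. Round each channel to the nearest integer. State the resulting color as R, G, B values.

(55, 196, 167)

R = 251 + 0.87 × (26 − 251) = 251 + 0.87 × -225 = 55.25 → 55
G = 248 + 0.87 × (188 − 248) = 248 + 0.87 × -60 = 195.8 → 196
B = 240 + 0.87 × (156 − 240) = 240 + 0.87 × -84 = 166.92 → 167
So the blended color is (55, 196, 167), about #37c4a7.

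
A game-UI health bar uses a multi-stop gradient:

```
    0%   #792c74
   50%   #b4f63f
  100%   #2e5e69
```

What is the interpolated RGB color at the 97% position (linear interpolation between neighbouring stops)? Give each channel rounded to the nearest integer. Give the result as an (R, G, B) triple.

97% lies between the 50% and 100% stops, so the local fraction is t = (97 − 50)/(100 − 50) = 47/50 ≈ 0.94.
#b4f63f → (180, 246, 63); #2e5e69 → (46, 94, 105).
R = 180 + 0.94 × (46 − 180) = 54.04 → 54
G = 246 + 0.94 × (94 − 246) = 103.12 → 103
B = 63 + 0.94 × (105 − 63) = 102.48 → 102

(54, 103, 102)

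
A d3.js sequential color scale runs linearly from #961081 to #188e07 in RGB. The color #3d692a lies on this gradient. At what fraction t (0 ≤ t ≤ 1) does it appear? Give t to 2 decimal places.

Invert the lerp on the R channel (largest span, 126): t = (61 − 150) / (24 − 150) = -89/-126 = 0.70635.
Check on G: (105 − 16)/(142 − 16) = 0.7063 ✓

0.71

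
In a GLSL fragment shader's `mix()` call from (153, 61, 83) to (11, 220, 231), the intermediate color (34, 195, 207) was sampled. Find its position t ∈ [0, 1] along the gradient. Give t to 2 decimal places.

0.84

Invert the lerp on the G channel (largest span, 159): t = (195 − 61) / (220 − 61) = 134/159 = 0.84277.
Check on R: (34 − 153)/(11 − 153) = 0.838 ✓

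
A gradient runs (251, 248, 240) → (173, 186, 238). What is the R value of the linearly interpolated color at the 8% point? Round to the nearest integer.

R = 251 + 0.08 × (173 − 251) = 244.76 → 245

245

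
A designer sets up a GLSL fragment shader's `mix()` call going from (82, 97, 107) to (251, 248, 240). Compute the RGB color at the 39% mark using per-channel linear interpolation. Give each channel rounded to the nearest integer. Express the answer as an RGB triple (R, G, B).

(148, 156, 159)

39% corresponds to t = 0.39.
R = 82 + 0.39 × (251 − 82) = 82 + 0.39 × 169 = 147.91 → 148
G = 97 + 0.39 × (248 − 97) = 97 + 0.39 × 151 = 155.89 → 156
B = 107 + 0.39 × (240 − 107) = 107 + 0.39 × 133 = 158.87 → 159
So the blended color is (148, 156, 159), about #949c9f.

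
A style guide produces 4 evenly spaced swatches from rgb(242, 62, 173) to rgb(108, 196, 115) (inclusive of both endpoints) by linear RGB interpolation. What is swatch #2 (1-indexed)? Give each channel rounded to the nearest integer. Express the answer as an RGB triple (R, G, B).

(197, 107, 154)

With 4 swatches and endpoints inclusive, swatch 2 sits at t = (2 − 1)/(4 − 1) = 1/3 ≈ 0.3333.
R = 242 + 0.3333 × (108 − 242) = 197.338 → 197
G = 62 + 0.3333 × (196 − 62) = 106.662 → 107
B = 173 + 0.3333 × (115 − 173) = 153.669 → 154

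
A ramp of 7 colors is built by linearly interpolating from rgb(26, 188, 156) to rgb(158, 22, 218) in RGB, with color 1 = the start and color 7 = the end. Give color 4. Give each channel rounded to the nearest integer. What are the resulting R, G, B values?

With 7 swatches and endpoints inclusive, swatch 4 sits at t = (4 − 1)/(7 − 1) = 3/6 ≈ 0.5.
R = 26 + 0.5 × (158 − 26) = 92 → 92
G = 188 + 0.5 × (22 − 188) = 105 → 105
B = 156 + 0.5 × (218 − 156) = 187 → 187

(92, 105, 187)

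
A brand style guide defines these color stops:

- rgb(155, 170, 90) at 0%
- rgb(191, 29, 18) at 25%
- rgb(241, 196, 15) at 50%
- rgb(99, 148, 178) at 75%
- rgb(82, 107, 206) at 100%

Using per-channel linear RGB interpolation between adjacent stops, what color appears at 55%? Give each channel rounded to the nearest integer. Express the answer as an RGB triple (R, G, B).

55% lies between the 50% and 75% stops, so the local fraction is t = (55 − 50)/(75 − 50) = 5/25 ≈ 0.2.
R = 241 + 0.2 × (99 − 241) = 212.6 → 213
G = 196 + 0.2 × (148 − 196) = 186.4 → 186
B = 15 + 0.2 × (178 − 15) = 47.6 → 48

(213, 186, 48)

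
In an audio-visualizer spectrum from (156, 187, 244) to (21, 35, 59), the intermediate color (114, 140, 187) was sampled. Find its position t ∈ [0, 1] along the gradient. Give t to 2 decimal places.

0.31

Invert the lerp on the B channel (largest span, 185): t = (187 − 244) / (59 − 244) = -57/-185 = 0.30811.
Check on R: (114 − 156)/(21 − 156) = 0.3111 ✓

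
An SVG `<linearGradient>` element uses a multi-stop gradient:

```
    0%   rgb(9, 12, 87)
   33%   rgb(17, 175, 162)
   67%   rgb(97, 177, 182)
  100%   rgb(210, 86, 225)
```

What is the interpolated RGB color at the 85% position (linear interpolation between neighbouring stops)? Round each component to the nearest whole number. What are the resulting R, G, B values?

85% lies between the 67% and 100% stops, so the local fraction is t = (85 − 67)/(100 − 67) = 18/33 ≈ 0.5455.
R = 97 + 0.5455 × (210 − 97) = 158.642 → 159
G = 177 + 0.5455 × (86 − 177) = 127.359 → 127
B = 182 + 0.5455 × (225 − 182) = 205.457 → 205

(159, 127, 205)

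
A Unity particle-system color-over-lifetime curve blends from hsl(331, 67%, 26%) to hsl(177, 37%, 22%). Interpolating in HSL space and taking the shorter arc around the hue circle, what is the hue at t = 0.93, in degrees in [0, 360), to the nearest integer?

Hue arc: Δh = 177 − 331 = -154° (|Δh| ≤ 180, already the shorter path).
H = 331 + 0.93 × (-154) = 187.78 → 188°

188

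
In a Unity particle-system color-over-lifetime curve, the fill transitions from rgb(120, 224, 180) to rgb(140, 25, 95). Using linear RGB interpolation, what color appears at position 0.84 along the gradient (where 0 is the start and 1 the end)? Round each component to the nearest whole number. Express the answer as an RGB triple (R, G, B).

R = 120 + 0.84 × (140 − 120) = 120 + 0.84 × 20 = 136.8 → 137
G = 224 + 0.84 × (25 − 224) = 224 + 0.84 × -199 = 56.84 → 57
B = 180 + 0.84 × (95 − 180) = 180 + 0.84 × -85 = 108.6 → 109

(137, 57, 109)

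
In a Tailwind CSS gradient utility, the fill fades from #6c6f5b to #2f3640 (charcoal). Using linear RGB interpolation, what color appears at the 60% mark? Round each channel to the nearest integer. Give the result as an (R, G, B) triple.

#6c6f5b → (108, 111, 91); #2f3640 → (47, 54, 64).
60% corresponds to t = 0.6.
R = 108 + 0.6 × (47 − 108) = 108 + 0.6 × -61 = 71.4 → 71
G = 111 + 0.6 × (54 − 111) = 111 + 0.6 × -57 = 76.8 → 77
B = 91 + 0.6 × (64 − 91) = 91 + 0.6 × -27 = 74.8 → 75
So the blended color is (71, 77, 75), about #474d4b.

(71, 77, 75)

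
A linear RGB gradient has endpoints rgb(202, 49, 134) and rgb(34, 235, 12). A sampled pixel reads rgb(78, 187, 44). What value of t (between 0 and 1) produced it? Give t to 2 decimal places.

0.74

Invert the lerp on the G channel (largest span, 186): t = (187 − 49) / (235 − 49) = 138/186 = 0.74194.
Check on R: (78 − 202)/(34 − 202) = 0.7381 ✓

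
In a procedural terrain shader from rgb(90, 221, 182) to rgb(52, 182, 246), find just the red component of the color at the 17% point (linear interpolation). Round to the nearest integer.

R = 90 + 0.17 × (52 − 90) = 83.54 → 84

84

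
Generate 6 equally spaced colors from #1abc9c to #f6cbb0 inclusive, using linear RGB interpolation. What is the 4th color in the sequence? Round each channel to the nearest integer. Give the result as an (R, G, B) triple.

With 6 swatches and endpoints inclusive, swatch 4 sits at t = (4 − 1)/(6 − 1) = 3/5 ≈ 0.6.
#1abc9c → (26, 188, 156); #f6cbb0 → (246, 203, 176).
R = 26 + 0.6 × (246 − 26) = 158 → 158
G = 188 + 0.6 × (203 − 188) = 197 → 197
B = 156 + 0.6 × (176 − 156) = 168 → 168

(158, 197, 168)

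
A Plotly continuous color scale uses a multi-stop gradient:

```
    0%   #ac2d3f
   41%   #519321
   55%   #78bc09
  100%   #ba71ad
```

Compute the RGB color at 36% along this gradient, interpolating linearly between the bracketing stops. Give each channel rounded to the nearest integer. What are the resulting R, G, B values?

(92, 135, 37)

36% lies between the 0% and 41% stops, so the local fraction is t = (36 − 0)/(41 − 0) = 36/41 ≈ 0.878.
#ac2d3f → (172, 45, 63); #519321 → (81, 147, 33).
R = 172 + 0.878 × (81 − 172) = 92.102 → 92
G = 45 + 0.878 × (147 − 45) = 134.556 → 135
B = 63 + 0.878 × (33 − 63) = 36.66 → 37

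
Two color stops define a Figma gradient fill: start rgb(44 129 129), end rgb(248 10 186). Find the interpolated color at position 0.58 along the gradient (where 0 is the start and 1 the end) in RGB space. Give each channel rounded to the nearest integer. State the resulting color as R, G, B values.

R = 44 + 0.58 × (248 − 44) = 44 + 0.58 × 204 = 162.32 → 162
G = 129 + 0.58 × (10 − 129) = 129 + 0.58 × -119 = 59.98 → 60
B = 129 + 0.58 × (186 − 129) = 129 + 0.58 × 57 = 162.06 → 162

(162, 60, 162)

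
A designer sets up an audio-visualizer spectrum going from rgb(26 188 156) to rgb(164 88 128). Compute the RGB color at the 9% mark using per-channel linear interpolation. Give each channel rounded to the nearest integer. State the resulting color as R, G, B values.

(38, 179, 153)

9% corresponds to t = 0.09.
R = 26 + 0.09 × (164 − 26) = 26 + 0.09 × 138 = 38.42 → 38
G = 188 + 0.09 × (88 − 188) = 188 + 0.09 × -100 = 179 → 179
B = 156 + 0.09 × (128 − 156) = 156 + 0.09 × -28 = 153.48 → 153
So the blended color is (38, 179, 153), about #26b399.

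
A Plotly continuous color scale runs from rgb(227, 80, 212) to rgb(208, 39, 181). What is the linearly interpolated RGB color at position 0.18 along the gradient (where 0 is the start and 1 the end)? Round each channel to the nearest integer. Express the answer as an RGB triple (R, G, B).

R = 227 + 0.18 × (208 − 227) = 227 + 0.18 × -19 = 223.58 → 224
G = 80 + 0.18 × (39 − 80) = 80 + 0.18 × -41 = 72.62 → 73
B = 212 + 0.18 × (181 − 212) = 212 + 0.18 × -31 = 206.42 → 206

(224, 73, 206)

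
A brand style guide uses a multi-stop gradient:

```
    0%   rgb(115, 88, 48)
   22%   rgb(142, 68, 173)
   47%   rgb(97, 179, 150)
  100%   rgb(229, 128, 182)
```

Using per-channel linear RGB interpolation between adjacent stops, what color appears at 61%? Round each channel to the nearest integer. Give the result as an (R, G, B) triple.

61% lies between the 47% and 100% stops, so the local fraction is t = (61 − 47)/(100 − 47) = 14/53 ≈ 0.2642.
R = 97 + 0.2642 × (229 − 97) = 131.874 → 132
G = 179 + 0.2642 × (128 − 179) = 165.526 → 166
B = 150 + 0.2642 × (182 − 150) = 158.454 → 158

(132, 166, 158)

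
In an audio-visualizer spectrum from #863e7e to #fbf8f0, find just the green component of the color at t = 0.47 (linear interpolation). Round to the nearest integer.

G₁ = 62 (from #863e7e), G₂ = 248 (from #fbf8f0).
G = 62 + 0.47 × (248 − 62) = 149.42 → 149

149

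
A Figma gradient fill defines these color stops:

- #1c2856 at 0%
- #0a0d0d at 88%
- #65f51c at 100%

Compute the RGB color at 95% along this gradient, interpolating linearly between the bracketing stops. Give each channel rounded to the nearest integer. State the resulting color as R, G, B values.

(63, 148, 22)

95% lies between the 88% and 100% stops, so the local fraction is t = (95 − 88)/(100 − 88) = 7/12 ≈ 0.5833.
#0a0d0d → (10, 13, 13); #65f51c → (101, 245, 28).
R = 10 + 0.5833 × (101 − 10) = 63.08 → 63
G = 13 + 0.5833 × (245 − 13) = 148.326 → 148
B = 13 + 0.5833 × (28 − 13) = 21.75 → 22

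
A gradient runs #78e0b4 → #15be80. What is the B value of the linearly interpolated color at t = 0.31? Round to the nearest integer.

164

B₁ = 180 (from #78e0b4), B₂ = 128 (from #15be80).
B = 180 + 0.31 × (128 − 180) = 163.88 → 164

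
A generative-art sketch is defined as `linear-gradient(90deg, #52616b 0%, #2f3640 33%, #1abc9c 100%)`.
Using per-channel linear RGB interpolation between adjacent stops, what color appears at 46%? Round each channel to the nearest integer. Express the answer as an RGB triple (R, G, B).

46% lies between the 33% and 100% stops, so the local fraction is t = (46 − 33)/(100 − 33) = 13/67 ≈ 0.194.
#2f3640 → (47, 54, 64); #1abc9c → (26, 188, 156).
R = 47 + 0.194 × (26 − 47) = 42.926 → 43
G = 54 + 0.194 × (188 − 54) = 79.996 → 80
B = 64 + 0.194 × (156 − 64) = 81.848 → 82

(43, 80, 82)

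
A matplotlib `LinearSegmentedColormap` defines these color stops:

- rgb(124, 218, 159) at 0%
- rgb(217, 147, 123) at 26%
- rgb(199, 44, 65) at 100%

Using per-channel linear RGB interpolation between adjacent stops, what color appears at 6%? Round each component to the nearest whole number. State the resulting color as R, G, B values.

(145, 202, 151)

6% lies between the 0% and 26% stops, so the local fraction is t = (6 − 0)/(26 − 0) = 6/26 ≈ 0.2308.
R = 124 + 0.2308 × (217 − 124) = 145.464 → 145
G = 218 + 0.2308 × (147 − 218) = 201.613 → 202
B = 159 + 0.2308 × (123 − 159) = 150.691 → 151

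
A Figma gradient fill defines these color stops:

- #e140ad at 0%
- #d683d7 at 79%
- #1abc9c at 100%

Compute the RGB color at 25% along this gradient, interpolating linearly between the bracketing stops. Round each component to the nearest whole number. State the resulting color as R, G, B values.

25% lies between the 0% and 79% stops, so the local fraction is t = (25 − 0)/(79 − 0) = 25/79 ≈ 0.3165.
#e140ad → (225, 64, 173); #d683d7 → (214, 131, 215).
R = 225 + 0.3165 × (214 − 225) = 221.518 → 222
G = 64 + 0.3165 × (131 − 64) = 85.206 → 85
B = 173 + 0.3165 × (215 − 173) = 186.293 → 186

(222, 85, 186)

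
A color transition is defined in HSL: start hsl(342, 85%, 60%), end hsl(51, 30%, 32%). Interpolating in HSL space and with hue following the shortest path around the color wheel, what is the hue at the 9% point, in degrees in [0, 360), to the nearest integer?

Hue: 51 − 342 = -291°, but |-291| > 180 so the shorter arc goes the other way: Δh = -291 + 360 = 69°.
H = 342 + 0.09 × (69) = 348.21 → 348°

348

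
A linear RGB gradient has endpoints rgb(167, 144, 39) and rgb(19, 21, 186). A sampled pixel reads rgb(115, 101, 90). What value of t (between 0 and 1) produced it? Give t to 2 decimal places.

0.35

Invert the lerp on the R channel (largest span, 148): t = (115 − 167) / (19 − 167) = -52/-148 = 0.35135.
Check on G: (101 − 144)/(21 − 144) = 0.3496 ✓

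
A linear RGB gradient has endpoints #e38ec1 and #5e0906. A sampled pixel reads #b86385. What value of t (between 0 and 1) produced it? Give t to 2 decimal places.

Invert the lerp on the B channel (largest span, 187): t = (133 − 193) / (6 − 193) = -60/-187 = 0.32086.
Check on R: (184 − 227)/(94 − 227) = 0.3233 ✓

0.32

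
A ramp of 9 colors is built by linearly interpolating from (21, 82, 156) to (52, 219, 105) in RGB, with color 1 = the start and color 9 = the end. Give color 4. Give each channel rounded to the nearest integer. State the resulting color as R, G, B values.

(33, 133, 137)

With 9 swatches and endpoints inclusive, swatch 4 sits at t = (4 − 1)/(9 − 1) = 3/8 ≈ 0.375.
R = 21 + 0.375 × (52 − 21) = 32.625 → 33
G = 82 + 0.375 × (219 − 82) = 133.375 → 133
B = 156 + 0.375 × (105 − 156) = 136.875 → 137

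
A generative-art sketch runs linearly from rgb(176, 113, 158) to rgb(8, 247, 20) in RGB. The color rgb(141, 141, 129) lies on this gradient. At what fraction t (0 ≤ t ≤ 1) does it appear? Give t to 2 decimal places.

0.21

Invert the lerp on the R channel (largest span, 168): t = (141 − 176) / (8 − 176) = -35/-168 = 0.20833.
Check on G: (141 − 113)/(247 − 113) = 0.209 ✓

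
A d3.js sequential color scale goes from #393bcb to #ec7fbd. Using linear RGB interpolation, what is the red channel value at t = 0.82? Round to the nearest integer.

204

R₁ = 57 (from #393bcb), R₂ = 236 (from #ec7fbd).
R = 57 + 0.82 × (236 − 57) = 203.78 → 204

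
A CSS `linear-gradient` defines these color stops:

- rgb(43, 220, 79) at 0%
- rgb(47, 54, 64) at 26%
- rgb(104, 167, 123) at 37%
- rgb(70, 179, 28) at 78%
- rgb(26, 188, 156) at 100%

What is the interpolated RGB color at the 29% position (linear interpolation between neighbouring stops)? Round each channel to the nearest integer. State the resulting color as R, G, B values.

29% lies between the 26% and 37% stops, so the local fraction is t = (29 − 26)/(37 − 26) = 3/11 ≈ 0.2727.
R = 47 + 0.2727 × (104 − 47) = 62.544 → 63
G = 54 + 0.2727 × (167 − 54) = 84.815 → 85
B = 64 + 0.2727 × (123 − 64) = 80.089 → 80

(63, 85, 80)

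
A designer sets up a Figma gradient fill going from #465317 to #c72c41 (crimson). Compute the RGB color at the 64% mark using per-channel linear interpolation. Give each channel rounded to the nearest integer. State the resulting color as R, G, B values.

(153, 58, 50)

#465317 → (70, 83, 23); #c72c41 → (199, 44, 65).
64% corresponds to t = 0.64.
R = 70 + 0.64 × (199 − 70) = 70 + 0.64 × 129 = 152.56 → 153
G = 83 + 0.64 × (44 − 83) = 83 + 0.64 × -39 = 58.04 → 58
B = 23 + 0.64 × (65 − 23) = 23 + 0.64 × 42 = 49.88 → 50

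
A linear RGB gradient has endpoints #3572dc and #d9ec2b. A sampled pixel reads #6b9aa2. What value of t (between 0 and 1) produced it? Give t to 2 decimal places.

0.33

Invert the lerp on the B channel (largest span, 177): t = (162 − 220) / (43 − 220) = -58/-177 = 0.32768.
Check on R: (107 − 53)/(217 − 53) = 0.3293 ✓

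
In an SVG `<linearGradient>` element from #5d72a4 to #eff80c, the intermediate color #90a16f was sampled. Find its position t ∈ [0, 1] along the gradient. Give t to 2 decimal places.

0.35

Invert the lerp on the B channel (largest span, 152): t = (111 − 164) / (12 − 164) = -53/-152 = 0.34868.
Check on R: (144 − 93)/(239 − 93) = 0.3493 ✓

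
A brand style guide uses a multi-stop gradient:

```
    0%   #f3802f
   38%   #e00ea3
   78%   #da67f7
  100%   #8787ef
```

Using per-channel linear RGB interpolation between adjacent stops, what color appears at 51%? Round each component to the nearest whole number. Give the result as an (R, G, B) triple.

(222, 43, 190)

51% lies between the 38% and 78% stops, so the local fraction is t = (51 − 38)/(78 − 38) = 13/40 ≈ 0.325.
#e00ea3 → (224, 14, 163); #da67f7 → (218, 103, 247).
R = 224 + 0.325 × (218 − 224) = 222.05 → 222
G = 14 + 0.325 × (103 − 14) = 42.925 → 43
B = 163 + 0.325 × (247 − 163) = 190.3 → 190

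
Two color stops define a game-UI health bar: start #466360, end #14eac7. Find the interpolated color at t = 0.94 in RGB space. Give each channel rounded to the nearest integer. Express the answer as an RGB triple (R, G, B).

(23, 226, 193)

#466360 → (70, 99, 96); #14eac7 → (20, 234, 199).
R = 70 + 0.94 × (20 − 70) = 70 + 0.94 × -50 = 23 → 23
G = 99 + 0.94 × (234 − 99) = 99 + 0.94 × 135 = 225.9 → 226
B = 96 + 0.94 × (199 − 96) = 96 + 0.94 × 103 = 192.82 → 193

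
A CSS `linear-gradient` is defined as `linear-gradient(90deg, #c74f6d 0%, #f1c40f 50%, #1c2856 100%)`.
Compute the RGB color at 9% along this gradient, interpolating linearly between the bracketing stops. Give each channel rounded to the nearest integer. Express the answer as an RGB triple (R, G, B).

9% lies between the 0% and 50% stops, so the local fraction is t = (9 − 0)/(50 − 0) = 9/50 ≈ 0.18.
#c74f6d → (199, 79, 109); #f1c40f → (241, 196, 15).
R = 199 + 0.18 × (241 − 199) = 206.56 → 207
G = 79 + 0.18 × (196 − 79) = 100.06 → 100
B = 109 + 0.18 × (15 − 109) = 92.08 → 92

(207, 100, 92)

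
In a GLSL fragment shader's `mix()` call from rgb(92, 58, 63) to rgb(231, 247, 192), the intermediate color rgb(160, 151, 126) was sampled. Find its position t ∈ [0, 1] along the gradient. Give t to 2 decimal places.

Invert the lerp on the G channel (largest span, 189): t = (151 − 58) / (247 − 58) = 93/189 = 0.49206.
Check on R: (160 − 92)/(231 − 92) = 0.4892 ✓

0.49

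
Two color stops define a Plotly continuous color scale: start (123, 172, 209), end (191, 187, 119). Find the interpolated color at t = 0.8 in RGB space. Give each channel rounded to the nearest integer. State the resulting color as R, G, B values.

(177, 184, 137)

R = 123 + 0.8 × (191 − 123) = 123 + 0.8 × 68 = 177.4 → 177
G = 172 + 0.8 × (187 − 172) = 172 + 0.8 × 15 = 184 → 184
B = 209 + 0.8 × (119 − 209) = 209 + 0.8 × -90 = 137 → 137
So the blended color is (177, 184, 137), about #b1b889.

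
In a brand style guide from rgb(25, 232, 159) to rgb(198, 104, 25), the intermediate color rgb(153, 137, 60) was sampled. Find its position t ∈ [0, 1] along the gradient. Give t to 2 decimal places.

Invert the lerp on the R channel (largest span, 173): t = (153 − 25) / (198 − 25) = 128/173 = 0.73988.
Check on G: (137 − 232)/(104 − 232) = 0.7422 ✓

0.74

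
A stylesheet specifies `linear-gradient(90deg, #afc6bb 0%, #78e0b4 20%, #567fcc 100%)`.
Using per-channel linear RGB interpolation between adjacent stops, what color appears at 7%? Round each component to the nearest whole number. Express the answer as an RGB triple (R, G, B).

7% lies between the 0% and 20% stops, so the local fraction is t = (7 − 0)/(20 − 0) = 7/20 ≈ 0.35.
#afc6bb → (175, 198, 187); #78e0b4 → (120, 224, 180).
R = 175 + 0.35 × (120 − 175) = 155.75 → 156
G = 198 + 0.35 × (224 − 198) = 207.1 → 207
B = 187 + 0.35 × (180 − 187) = 184.55 → 185

(156, 207, 185)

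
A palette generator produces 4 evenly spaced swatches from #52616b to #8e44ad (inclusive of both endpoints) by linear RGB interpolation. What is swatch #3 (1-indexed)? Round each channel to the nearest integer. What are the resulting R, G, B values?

(122, 78, 151)

With 4 swatches and endpoints inclusive, swatch 3 sits at t = (3 − 1)/(4 − 1) = 2/3 ≈ 0.6667.
#52616b → (82, 97, 107); #8e44ad → (142, 68, 173).
R = 82 + 0.6667 × (142 − 82) = 122.002 → 122
G = 97 + 0.6667 × (68 − 97) = 77.666 → 78
B = 107 + 0.6667 × (173 − 107) = 151.002 → 151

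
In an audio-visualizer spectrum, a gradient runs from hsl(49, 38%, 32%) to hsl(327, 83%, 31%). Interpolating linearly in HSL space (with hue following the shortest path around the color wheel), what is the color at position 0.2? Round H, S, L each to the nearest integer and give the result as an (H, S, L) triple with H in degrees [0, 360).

(33, 47, 32)

Hue: 327 − 49 = 278°, but |278| > 180 so the shorter arc goes the other way: Δh = 278 − 360 = -82°.
H = 49 + 0.2 × (-82) = 32.6 → 33°
S = 38 + 0.2 × (83 − 38) = 47 → 47%
L = 32 + 0.2 × (31 − 32) = 31.8 → 32%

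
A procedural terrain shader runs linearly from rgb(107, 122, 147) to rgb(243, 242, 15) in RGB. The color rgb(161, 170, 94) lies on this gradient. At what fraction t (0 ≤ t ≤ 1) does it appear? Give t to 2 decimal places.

Invert the lerp on the R channel (largest span, 136): t = (161 − 107) / (243 − 107) = 54/136 = 0.39706.
Check on G: (170 − 122)/(242 − 122) = 0.4 ✓

0.40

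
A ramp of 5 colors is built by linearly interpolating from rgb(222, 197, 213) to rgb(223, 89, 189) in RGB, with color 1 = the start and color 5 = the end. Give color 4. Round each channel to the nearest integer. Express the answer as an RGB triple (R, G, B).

With 5 swatches and endpoints inclusive, swatch 4 sits at t = (4 − 1)/(5 − 1) = 3/4 ≈ 0.75.
R = 222 + 0.75 × (223 − 222) = 222.75 → 223
G = 197 + 0.75 × (89 − 197) = 116 → 116
B = 213 + 0.75 × (189 − 213) = 195 → 195

(223, 116, 195)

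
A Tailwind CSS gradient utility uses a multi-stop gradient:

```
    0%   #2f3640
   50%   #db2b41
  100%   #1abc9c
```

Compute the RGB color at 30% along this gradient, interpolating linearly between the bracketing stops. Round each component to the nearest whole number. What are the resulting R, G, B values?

(150, 47, 65)

30% lies between the 0% and 50% stops, so the local fraction is t = (30 − 0)/(50 − 0) = 30/50 ≈ 0.6.
#2f3640 → (47, 54, 64); #db2b41 → (219, 43, 65).
R = 47 + 0.6 × (219 − 47) = 150.2 → 150
G = 54 + 0.6 × (43 − 54) = 47.4 → 47
B = 64 + 0.6 × (65 − 64) = 64.6 → 65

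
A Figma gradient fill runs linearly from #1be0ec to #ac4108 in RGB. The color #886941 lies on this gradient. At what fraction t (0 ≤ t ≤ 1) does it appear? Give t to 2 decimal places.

0.75

Invert the lerp on the B channel (largest span, 228): t = (65 − 236) / (8 − 236) = -171/-228 = 0.75.
Check on R: (136 − 27)/(172 − 27) = 0.7517 ✓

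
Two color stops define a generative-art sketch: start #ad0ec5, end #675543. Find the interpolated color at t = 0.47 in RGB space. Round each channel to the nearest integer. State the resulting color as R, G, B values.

#ad0ec5 → (173, 14, 197); #675543 → (103, 85, 67).
R = 173 + 0.47 × (103 − 173) = 173 + 0.47 × -70 = 140.1 → 140
G = 14 + 0.47 × (85 − 14) = 14 + 0.47 × 71 = 47.37 → 47
B = 197 + 0.47 × (67 − 197) = 197 + 0.47 × -130 = 135.9 → 136

(140, 47, 136)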